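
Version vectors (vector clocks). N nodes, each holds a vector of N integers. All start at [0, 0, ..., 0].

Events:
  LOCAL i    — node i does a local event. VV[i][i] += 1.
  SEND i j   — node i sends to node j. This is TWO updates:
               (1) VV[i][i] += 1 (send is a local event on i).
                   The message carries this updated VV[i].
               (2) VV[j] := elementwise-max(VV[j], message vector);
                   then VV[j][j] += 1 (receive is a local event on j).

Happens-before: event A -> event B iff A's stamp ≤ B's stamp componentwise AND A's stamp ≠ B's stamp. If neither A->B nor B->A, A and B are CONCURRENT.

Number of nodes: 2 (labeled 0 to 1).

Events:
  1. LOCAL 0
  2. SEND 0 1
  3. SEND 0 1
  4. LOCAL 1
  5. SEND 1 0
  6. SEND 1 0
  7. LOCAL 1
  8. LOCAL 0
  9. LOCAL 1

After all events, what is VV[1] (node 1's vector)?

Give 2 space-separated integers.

Initial: VV[0]=[0, 0]
Initial: VV[1]=[0, 0]
Event 1: LOCAL 0: VV[0][0]++ -> VV[0]=[1, 0]
Event 2: SEND 0->1: VV[0][0]++ -> VV[0]=[2, 0], msg_vec=[2, 0]; VV[1]=max(VV[1],msg_vec) then VV[1][1]++ -> VV[1]=[2, 1]
Event 3: SEND 0->1: VV[0][0]++ -> VV[0]=[3, 0], msg_vec=[3, 0]; VV[1]=max(VV[1],msg_vec) then VV[1][1]++ -> VV[1]=[3, 2]
Event 4: LOCAL 1: VV[1][1]++ -> VV[1]=[3, 3]
Event 5: SEND 1->0: VV[1][1]++ -> VV[1]=[3, 4], msg_vec=[3, 4]; VV[0]=max(VV[0],msg_vec) then VV[0][0]++ -> VV[0]=[4, 4]
Event 6: SEND 1->0: VV[1][1]++ -> VV[1]=[3, 5], msg_vec=[3, 5]; VV[0]=max(VV[0],msg_vec) then VV[0][0]++ -> VV[0]=[5, 5]
Event 7: LOCAL 1: VV[1][1]++ -> VV[1]=[3, 6]
Event 8: LOCAL 0: VV[0][0]++ -> VV[0]=[6, 5]
Event 9: LOCAL 1: VV[1][1]++ -> VV[1]=[3, 7]
Final vectors: VV[0]=[6, 5]; VV[1]=[3, 7]

Answer: 3 7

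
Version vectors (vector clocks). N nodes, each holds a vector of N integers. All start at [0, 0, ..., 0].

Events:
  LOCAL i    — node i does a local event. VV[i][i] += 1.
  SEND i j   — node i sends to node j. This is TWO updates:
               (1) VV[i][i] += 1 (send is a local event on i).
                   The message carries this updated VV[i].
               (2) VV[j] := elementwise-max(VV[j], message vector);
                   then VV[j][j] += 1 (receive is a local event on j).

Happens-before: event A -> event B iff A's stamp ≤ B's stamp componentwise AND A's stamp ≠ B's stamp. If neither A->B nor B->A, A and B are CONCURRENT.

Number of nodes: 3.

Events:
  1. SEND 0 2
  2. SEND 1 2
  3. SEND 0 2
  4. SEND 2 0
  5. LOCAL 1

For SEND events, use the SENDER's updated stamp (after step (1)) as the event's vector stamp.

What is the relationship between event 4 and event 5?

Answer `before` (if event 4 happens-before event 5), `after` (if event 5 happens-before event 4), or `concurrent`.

Answer: concurrent

Derivation:
Initial: VV[0]=[0, 0, 0]
Initial: VV[1]=[0, 0, 0]
Initial: VV[2]=[0, 0, 0]
Event 1: SEND 0->2: VV[0][0]++ -> VV[0]=[1, 0, 0], msg_vec=[1, 0, 0]; VV[2]=max(VV[2],msg_vec) then VV[2][2]++ -> VV[2]=[1, 0, 1]
Event 2: SEND 1->2: VV[1][1]++ -> VV[1]=[0, 1, 0], msg_vec=[0, 1, 0]; VV[2]=max(VV[2],msg_vec) then VV[2][2]++ -> VV[2]=[1, 1, 2]
Event 3: SEND 0->2: VV[0][0]++ -> VV[0]=[2, 0, 0], msg_vec=[2, 0, 0]; VV[2]=max(VV[2],msg_vec) then VV[2][2]++ -> VV[2]=[2, 1, 3]
Event 4: SEND 2->0: VV[2][2]++ -> VV[2]=[2, 1, 4], msg_vec=[2, 1, 4]; VV[0]=max(VV[0],msg_vec) then VV[0][0]++ -> VV[0]=[3, 1, 4]
Event 5: LOCAL 1: VV[1][1]++ -> VV[1]=[0, 2, 0]
Event 4 stamp: [2, 1, 4]
Event 5 stamp: [0, 2, 0]
[2, 1, 4] <= [0, 2, 0]? False
[0, 2, 0] <= [2, 1, 4]? False
Relation: concurrent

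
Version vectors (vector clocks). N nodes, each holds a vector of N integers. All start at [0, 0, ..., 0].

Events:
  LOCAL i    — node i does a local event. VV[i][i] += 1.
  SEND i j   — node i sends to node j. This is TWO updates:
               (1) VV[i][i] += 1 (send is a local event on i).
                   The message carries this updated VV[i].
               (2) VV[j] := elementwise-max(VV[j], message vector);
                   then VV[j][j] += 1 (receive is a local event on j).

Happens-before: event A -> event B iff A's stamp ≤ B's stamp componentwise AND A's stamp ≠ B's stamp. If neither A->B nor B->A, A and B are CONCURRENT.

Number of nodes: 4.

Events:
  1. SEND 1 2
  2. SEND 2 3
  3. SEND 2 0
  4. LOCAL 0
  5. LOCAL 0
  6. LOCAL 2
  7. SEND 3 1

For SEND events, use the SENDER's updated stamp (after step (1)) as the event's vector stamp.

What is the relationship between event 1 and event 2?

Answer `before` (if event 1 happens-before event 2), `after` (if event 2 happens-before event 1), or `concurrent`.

Initial: VV[0]=[0, 0, 0, 0]
Initial: VV[1]=[0, 0, 0, 0]
Initial: VV[2]=[0, 0, 0, 0]
Initial: VV[3]=[0, 0, 0, 0]
Event 1: SEND 1->2: VV[1][1]++ -> VV[1]=[0, 1, 0, 0], msg_vec=[0, 1, 0, 0]; VV[2]=max(VV[2],msg_vec) then VV[2][2]++ -> VV[2]=[0, 1, 1, 0]
Event 2: SEND 2->3: VV[2][2]++ -> VV[2]=[0, 1, 2, 0], msg_vec=[0, 1, 2, 0]; VV[3]=max(VV[3],msg_vec) then VV[3][3]++ -> VV[3]=[0, 1, 2, 1]
Event 3: SEND 2->0: VV[2][2]++ -> VV[2]=[0, 1, 3, 0], msg_vec=[0, 1, 3, 0]; VV[0]=max(VV[0],msg_vec) then VV[0][0]++ -> VV[0]=[1, 1, 3, 0]
Event 4: LOCAL 0: VV[0][0]++ -> VV[0]=[2, 1, 3, 0]
Event 5: LOCAL 0: VV[0][0]++ -> VV[0]=[3, 1, 3, 0]
Event 6: LOCAL 2: VV[2][2]++ -> VV[2]=[0, 1, 4, 0]
Event 7: SEND 3->1: VV[3][3]++ -> VV[3]=[0, 1, 2, 2], msg_vec=[0, 1, 2, 2]; VV[1]=max(VV[1],msg_vec) then VV[1][1]++ -> VV[1]=[0, 2, 2, 2]
Event 1 stamp: [0, 1, 0, 0]
Event 2 stamp: [0, 1, 2, 0]
[0, 1, 0, 0] <= [0, 1, 2, 0]? True
[0, 1, 2, 0] <= [0, 1, 0, 0]? False
Relation: before

Answer: before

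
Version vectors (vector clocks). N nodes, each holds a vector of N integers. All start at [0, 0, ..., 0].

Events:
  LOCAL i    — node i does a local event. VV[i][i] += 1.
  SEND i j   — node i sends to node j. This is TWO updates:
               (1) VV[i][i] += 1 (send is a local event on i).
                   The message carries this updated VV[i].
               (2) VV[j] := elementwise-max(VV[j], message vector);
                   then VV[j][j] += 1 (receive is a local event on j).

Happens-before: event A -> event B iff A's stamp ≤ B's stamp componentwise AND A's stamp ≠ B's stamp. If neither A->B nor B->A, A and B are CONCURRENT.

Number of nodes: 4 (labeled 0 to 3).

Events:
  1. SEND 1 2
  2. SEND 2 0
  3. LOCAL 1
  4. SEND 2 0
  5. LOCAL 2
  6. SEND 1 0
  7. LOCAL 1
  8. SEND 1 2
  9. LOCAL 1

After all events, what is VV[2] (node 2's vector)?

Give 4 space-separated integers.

Initial: VV[0]=[0, 0, 0, 0]
Initial: VV[1]=[0, 0, 0, 0]
Initial: VV[2]=[0, 0, 0, 0]
Initial: VV[3]=[0, 0, 0, 0]
Event 1: SEND 1->2: VV[1][1]++ -> VV[1]=[0, 1, 0, 0], msg_vec=[0, 1, 0, 0]; VV[2]=max(VV[2],msg_vec) then VV[2][2]++ -> VV[2]=[0, 1, 1, 0]
Event 2: SEND 2->0: VV[2][2]++ -> VV[2]=[0, 1, 2, 0], msg_vec=[0, 1, 2, 0]; VV[0]=max(VV[0],msg_vec) then VV[0][0]++ -> VV[0]=[1, 1, 2, 0]
Event 3: LOCAL 1: VV[1][1]++ -> VV[1]=[0, 2, 0, 0]
Event 4: SEND 2->0: VV[2][2]++ -> VV[2]=[0, 1, 3, 0], msg_vec=[0, 1, 3, 0]; VV[0]=max(VV[0],msg_vec) then VV[0][0]++ -> VV[0]=[2, 1, 3, 0]
Event 5: LOCAL 2: VV[2][2]++ -> VV[2]=[0, 1, 4, 0]
Event 6: SEND 1->0: VV[1][1]++ -> VV[1]=[0, 3, 0, 0], msg_vec=[0, 3, 0, 0]; VV[0]=max(VV[0],msg_vec) then VV[0][0]++ -> VV[0]=[3, 3, 3, 0]
Event 7: LOCAL 1: VV[1][1]++ -> VV[1]=[0, 4, 0, 0]
Event 8: SEND 1->2: VV[1][1]++ -> VV[1]=[0, 5, 0, 0], msg_vec=[0, 5, 0, 0]; VV[2]=max(VV[2],msg_vec) then VV[2][2]++ -> VV[2]=[0, 5, 5, 0]
Event 9: LOCAL 1: VV[1][1]++ -> VV[1]=[0, 6, 0, 0]
Final vectors: VV[0]=[3, 3, 3, 0]; VV[1]=[0, 6, 0, 0]; VV[2]=[0, 5, 5, 0]; VV[3]=[0, 0, 0, 0]

Answer: 0 5 5 0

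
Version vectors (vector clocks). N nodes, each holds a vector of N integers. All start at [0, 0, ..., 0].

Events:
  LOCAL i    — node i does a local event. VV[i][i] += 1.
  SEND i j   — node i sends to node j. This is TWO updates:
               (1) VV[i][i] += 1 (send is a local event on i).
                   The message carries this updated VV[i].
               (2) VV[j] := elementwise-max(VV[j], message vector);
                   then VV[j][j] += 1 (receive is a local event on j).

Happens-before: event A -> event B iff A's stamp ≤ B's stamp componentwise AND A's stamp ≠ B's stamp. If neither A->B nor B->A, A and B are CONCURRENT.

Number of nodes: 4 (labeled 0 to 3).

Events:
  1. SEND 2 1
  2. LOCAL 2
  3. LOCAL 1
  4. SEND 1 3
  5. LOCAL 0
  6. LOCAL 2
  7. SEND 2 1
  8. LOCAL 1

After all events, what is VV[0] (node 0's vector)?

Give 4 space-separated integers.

Initial: VV[0]=[0, 0, 0, 0]
Initial: VV[1]=[0, 0, 0, 0]
Initial: VV[2]=[0, 0, 0, 0]
Initial: VV[3]=[0, 0, 0, 0]
Event 1: SEND 2->1: VV[2][2]++ -> VV[2]=[0, 0, 1, 0], msg_vec=[0, 0, 1, 0]; VV[1]=max(VV[1],msg_vec) then VV[1][1]++ -> VV[1]=[0, 1, 1, 0]
Event 2: LOCAL 2: VV[2][2]++ -> VV[2]=[0, 0, 2, 0]
Event 3: LOCAL 1: VV[1][1]++ -> VV[1]=[0, 2, 1, 0]
Event 4: SEND 1->3: VV[1][1]++ -> VV[1]=[0, 3, 1, 0], msg_vec=[0, 3, 1, 0]; VV[3]=max(VV[3],msg_vec) then VV[3][3]++ -> VV[3]=[0, 3, 1, 1]
Event 5: LOCAL 0: VV[0][0]++ -> VV[0]=[1, 0, 0, 0]
Event 6: LOCAL 2: VV[2][2]++ -> VV[2]=[0, 0, 3, 0]
Event 7: SEND 2->1: VV[2][2]++ -> VV[2]=[0, 0, 4, 0], msg_vec=[0, 0, 4, 0]; VV[1]=max(VV[1],msg_vec) then VV[1][1]++ -> VV[1]=[0, 4, 4, 0]
Event 8: LOCAL 1: VV[1][1]++ -> VV[1]=[0, 5, 4, 0]
Final vectors: VV[0]=[1, 0, 0, 0]; VV[1]=[0, 5, 4, 0]; VV[2]=[0, 0, 4, 0]; VV[3]=[0, 3, 1, 1]

Answer: 1 0 0 0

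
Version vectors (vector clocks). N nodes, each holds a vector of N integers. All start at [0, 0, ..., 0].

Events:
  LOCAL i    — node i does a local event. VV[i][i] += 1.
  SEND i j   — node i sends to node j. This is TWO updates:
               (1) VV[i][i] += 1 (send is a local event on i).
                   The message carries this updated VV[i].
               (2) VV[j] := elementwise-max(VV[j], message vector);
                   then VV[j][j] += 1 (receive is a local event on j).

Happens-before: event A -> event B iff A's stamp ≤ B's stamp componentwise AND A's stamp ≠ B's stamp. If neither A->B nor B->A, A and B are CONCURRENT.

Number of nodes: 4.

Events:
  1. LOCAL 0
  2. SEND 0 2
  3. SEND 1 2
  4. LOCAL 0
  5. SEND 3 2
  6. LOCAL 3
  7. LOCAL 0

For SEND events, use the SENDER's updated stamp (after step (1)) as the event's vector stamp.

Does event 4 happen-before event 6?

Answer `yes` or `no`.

Initial: VV[0]=[0, 0, 0, 0]
Initial: VV[1]=[0, 0, 0, 0]
Initial: VV[2]=[0, 0, 0, 0]
Initial: VV[3]=[0, 0, 0, 0]
Event 1: LOCAL 0: VV[0][0]++ -> VV[0]=[1, 0, 0, 0]
Event 2: SEND 0->2: VV[0][0]++ -> VV[0]=[2, 0, 0, 0], msg_vec=[2, 0, 0, 0]; VV[2]=max(VV[2],msg_vec) then VV[2][2]++ -> VV[2]=[2, 0, 1, 0]
Event 3: SEND 1->2: VV[1][1]++ -> VV[1]=[0, 1, 0, 0], msg_vec=[0, 1, 0, 0]; VV[2]=max(VV[2],msg_vec) then VV[2][2]++ -> VV[2]=[2, 1, 2, 0]
Event 4: LOCAL 0: VV[0][0]++ -> VV[0]=[3, 0, 0, 0]
Event 5: SEND 3->2: VV[3][3]++ -> VV[3]=[0, 0, 0, 1], msg_vec=[0, 0, 0, 1]; VV[2]=max(VV[2],msg_vec) then VV[2][2]++ -> VV[2]=[2, 1, 3, 1]
Event 6: LOCAL 3: VV[3][3]++ -> VV[3]=[0, 0, 0, 2]
Event 7: LOCAL 0: VV[0][0]++ -> VV[0]=[4, 0, 0, 0]
Event 4 stamp: [3, 0, 0, 0]
Event 6 stamp: [0, 0, 0, 2]
[3, 0, 0, 0] <= [0, 0, 0, 2]? False. Equal? False. Happens-before: False

Answer: no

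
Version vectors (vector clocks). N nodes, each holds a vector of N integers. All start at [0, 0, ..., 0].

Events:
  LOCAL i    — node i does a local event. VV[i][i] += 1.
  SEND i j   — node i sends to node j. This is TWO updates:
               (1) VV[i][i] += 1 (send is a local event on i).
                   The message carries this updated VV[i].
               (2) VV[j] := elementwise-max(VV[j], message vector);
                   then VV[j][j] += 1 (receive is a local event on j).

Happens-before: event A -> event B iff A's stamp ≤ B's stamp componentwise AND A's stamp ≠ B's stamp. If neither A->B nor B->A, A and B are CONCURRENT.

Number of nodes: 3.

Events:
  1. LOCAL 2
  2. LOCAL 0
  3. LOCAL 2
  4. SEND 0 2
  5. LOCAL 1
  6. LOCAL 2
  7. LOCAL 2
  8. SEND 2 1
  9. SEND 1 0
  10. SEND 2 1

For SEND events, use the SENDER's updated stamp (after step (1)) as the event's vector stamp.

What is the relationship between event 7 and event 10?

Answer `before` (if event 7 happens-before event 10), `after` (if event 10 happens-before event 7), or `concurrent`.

Initial: VV[0]=[0, 0, 0]
Initial: VV[1]=[0, 0, 0]
Initial: VV[2]=[0, 0, 0]
Event 1: LOCAL 2: VV[2][2]++ -> VV[2]=[0, 0, 1]
Event 2: LOCAL 0: VV[0][0]++ -> VV[0]=[1, 0, 0]
Event 3: LOCAL 2: VV[2][2]++ -> VV[2]=[0, 0, 2]
Event 4: SEND 0->2: VV[0][0]++ -> VV[0]=[2, 0, 0], msg_vec=[2, 0, 0]; VV[2]=max(VV[2],msg_vec) then VV[2][2]++ -> VV[2]=[2, 0, 3]
Event 5: LOCAL 1: VV[1][1]++ -> VV[1]=[0, 1, 0]
Event 6: LOCAL 2: VV[2][2]++ -> VV[2]=[2, 0, 4]
Event 7: LOCAL 2: VV[2][2]++ -> VV[2]=[2, 0, 5]
Event 8: SEND 2->1: VV[2][2]++ -> VV[2]=[2, 0, 6], msg_vec=[2, 0, 6]; VV[1]=max(VV[1],msg_vec) then VV[1][1]++ -> VV[1]=[2, 2, 6]
Event 9: SEND 1->0: VV[1][1]++ -> VV[1]=[2, 3, 6], msg_vec=[2, 3, 6]; VV[0]=max(VV[0],msg_vec) then VV[0][0]++ -> VV[0]=[3, 3, 6]
Event 10: SEND 2->1: VV[2][2]++ -> VV[2]=[2, 0, 7], msg_vec=[2, 0, 7]; VV[1]=max(VV[1],msg_vec) then VV[1][1]++ -> VV[1]=[2, 4, 7]
Event 7 stamp: [2, 0, 5]
Event 10 stamp: [2, 0, 7]
[2, 0, 5] <= [2, 0, 7]? True
[2, 0, 7] <= [2, 0, 5]? False
Relation: before

Answer: before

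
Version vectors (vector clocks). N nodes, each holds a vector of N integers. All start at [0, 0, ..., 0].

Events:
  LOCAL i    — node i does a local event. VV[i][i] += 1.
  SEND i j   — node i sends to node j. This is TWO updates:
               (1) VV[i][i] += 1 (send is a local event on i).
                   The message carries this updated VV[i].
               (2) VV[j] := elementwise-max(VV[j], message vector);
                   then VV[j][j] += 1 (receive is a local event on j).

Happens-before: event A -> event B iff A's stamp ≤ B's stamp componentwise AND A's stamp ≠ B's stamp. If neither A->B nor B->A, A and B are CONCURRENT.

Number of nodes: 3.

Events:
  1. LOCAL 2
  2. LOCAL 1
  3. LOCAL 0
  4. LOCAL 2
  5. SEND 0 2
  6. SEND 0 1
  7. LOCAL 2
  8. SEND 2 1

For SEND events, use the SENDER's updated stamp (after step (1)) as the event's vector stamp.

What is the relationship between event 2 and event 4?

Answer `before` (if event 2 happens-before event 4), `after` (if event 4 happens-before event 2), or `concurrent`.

Answer: concurrent

Derivation:
Initial: VV[0]=[0, 0, 0]
Initial: VV[1]=[0, 0, 0]
Initial: VV[2]=[0, 0, 0]
Event 1: LOCAL 2: VV[2][2]++ -> VV[2]=[0, 0, 1]
Event 2: LOCAL 1: VV[1][1]++ -> VV[1]=[0, 1, 0]
Event 3: LOCAL 0: VV[0][0]++ -> VV[0]=[1, 0, 0]
Event 4: LOCAL 2: VV[2][2]++ -> VV[2]=[0, 0, 2]
Event 5: SEND 0->2: VV[0][0]++ -> VV[0]=[2, 0, 0], msg_vec=[2, 0, 0]; VV[2]=max(VV[2],msg_vec) then VV[2][2]++ -> VV[2]=[2, 0, 3]
Event 6: SEND 0->1: VV[0][0]++ -> VV[0]=[3, 0, 0], msg_vec=[3, 0, 0]; VV[1]=max(VV[1],msg_vec) then VV[1][1]++ -> VV[1]=[3, 2, 0]
Event 7: LOCAL 2: VV[2][2]++ -> VV[2]=[2, 0, 4]
Event 8: SEND 2->1: VV[2][2]++ -> VV[2]=[2, 0, 5], msg_vec=[2, 0, 5]; VV[1]=max(VV[1],msg_vec) then VV[1][1]++ -> VV[1]=[3, 3, 5]
Event 2 stamp: [0, 1, 0]
Event 4 stamp: [0, 0, 2]
[0, 1, 0] <= [0, 0, 2]? False
[0, 0, 2] <= [0, 1, 0]? False
Relation: concurrent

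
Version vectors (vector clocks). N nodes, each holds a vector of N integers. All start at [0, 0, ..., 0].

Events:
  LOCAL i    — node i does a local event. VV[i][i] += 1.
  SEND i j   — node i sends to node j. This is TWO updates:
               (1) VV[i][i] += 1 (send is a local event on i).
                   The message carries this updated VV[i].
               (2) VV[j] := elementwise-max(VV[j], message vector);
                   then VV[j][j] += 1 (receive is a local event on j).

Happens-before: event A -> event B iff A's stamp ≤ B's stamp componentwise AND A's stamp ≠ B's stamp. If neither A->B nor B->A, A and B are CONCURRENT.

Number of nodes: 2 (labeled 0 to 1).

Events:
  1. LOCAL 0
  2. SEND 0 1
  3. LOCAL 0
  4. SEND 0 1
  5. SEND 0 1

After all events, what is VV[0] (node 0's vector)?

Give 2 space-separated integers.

Initial: VV[0]=[0, 0]
Initial: VV[1]=[0, 0]
Event 1: LOCAL 0: VV[0][0]++ -> VV[0]=[1, 0]
Event 2: SEND 0->1: VV[0][0]++ -> VV[0]=[2, 0], msg_vec=[2, 0]; VV[1]=max(VV[1],msg_vec) then VV[1][1]++ -> VV[1]=[2, 1]
Event 3: LOCAL 0: VV[0][0]++ -> VV[0]=[3, 0]
Event 4: SEND 0->1: VV[0][0]++ -> VV[0]=[4, 0], msg_vec=[4, 0]; VV[1]=max(VV[1],msg_vec) then VV[1][1]++ -> VV[1]=[4, 2]
Event 5: SEND 0->1: VV[0][0]++ -> VV[0]=[5, 0], msg_vec=[5, 0]; VV[1]=max(VV[1],msg_vec) then VV[1][1]++ -> VV[1]=[5, 3]
Final vectors: VV[0]=[5, 0]; VV[1]=[5, 3]

Answer: 5 0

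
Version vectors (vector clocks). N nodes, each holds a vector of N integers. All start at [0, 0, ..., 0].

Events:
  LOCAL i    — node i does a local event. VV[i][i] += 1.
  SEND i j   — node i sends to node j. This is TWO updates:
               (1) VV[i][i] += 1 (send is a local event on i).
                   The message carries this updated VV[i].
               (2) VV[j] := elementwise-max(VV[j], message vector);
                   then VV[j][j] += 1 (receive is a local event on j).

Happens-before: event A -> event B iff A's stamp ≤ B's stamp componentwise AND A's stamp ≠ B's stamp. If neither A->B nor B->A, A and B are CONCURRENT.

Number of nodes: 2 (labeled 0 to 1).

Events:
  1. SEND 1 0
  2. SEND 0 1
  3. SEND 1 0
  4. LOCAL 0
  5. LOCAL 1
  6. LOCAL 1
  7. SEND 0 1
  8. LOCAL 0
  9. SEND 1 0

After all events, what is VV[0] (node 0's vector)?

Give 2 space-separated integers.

Answer: 7 7

Derivation:
Initial: VV[0]=[0, 0]
Initial: VV[1]=[0, 0]
Event 1: SEND 1->0: VV[1][1]++ -> VV[1]=[0, 1], msg_vec=[0, 1]; VV[0]=max(VV[0],msg_vec) then VV[0][0]++ -> VV[0]=[1, 1]
Event 2: SEND 0->1: VV[0][0]++ -> VV[0]=[2, 1], msg_vec=[2, 1]; VV[1]=max(VV[1],msg_vec) then VV[1][1]++ -> VV[1]=[2, 2]
Event 3: SEND 1->0: VV[1][1]++ -> VV[1]=[2, 3], msg_vec=[2, 3]; VV[0]=max(VV[0],msg_vec) then VV[0][0]++ -> VV[0]=[3, 3]
Event 4: LOCAL 0: VV[0][0]++ -> VV[0]=[4, 3]
Event 5: LOCAL 1: VV[1][1]++ -> VV[1]=[2, 4]
Event 6: LOCAL 1: VV[1][1]++ -> VV[1]=[2, 5]
Event 7: SEND 0->1: VV[0][0]++ -> VV[0]=[5, 3], msg_vec=[5, 3]; VV[1]=max(VV[1],msg_vec) then VV[1][1]++ -> VV[1]=[5, 6]
Event 8: LOCAL 0: VV[0][0]++ -> VV[0]=[6, 3]
Event 9: SEND 1->0: VV[1][1]++ -> VV[1]=[5, 7], msg_vec=[5, 7]; VV[0]=max(VV[0],msg_vec) then VV[0][0]++ -> VV[0]=[7, 7]
Final vectors: VV[0]=[7, 7]; VV[1]=[5, 7]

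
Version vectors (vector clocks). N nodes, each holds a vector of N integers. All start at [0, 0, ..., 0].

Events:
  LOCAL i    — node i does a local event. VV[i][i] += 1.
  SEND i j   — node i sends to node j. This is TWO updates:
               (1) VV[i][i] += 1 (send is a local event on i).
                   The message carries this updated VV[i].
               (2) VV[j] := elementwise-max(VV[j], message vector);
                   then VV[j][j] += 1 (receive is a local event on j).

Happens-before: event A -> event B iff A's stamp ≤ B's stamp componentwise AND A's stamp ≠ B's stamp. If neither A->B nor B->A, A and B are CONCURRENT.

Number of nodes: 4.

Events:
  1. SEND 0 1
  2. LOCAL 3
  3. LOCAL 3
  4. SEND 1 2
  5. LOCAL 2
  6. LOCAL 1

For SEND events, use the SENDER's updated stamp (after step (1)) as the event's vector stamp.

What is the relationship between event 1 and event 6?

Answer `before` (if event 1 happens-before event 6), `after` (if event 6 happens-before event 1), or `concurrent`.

Initial: VV[0]=[0, 0, 0, 0]
Initial: VV[1]=[0, 0, 0, 0]
Initial: VV[2]=[0, 0, 0, 0]
Initial: VV[3]=[0, 0, 0, 0]
Event 1: SEND 0->1: VV[0][0]++ -> VV[0]=[1, 0, 0, 0], msg_vec=[1, 0, 0, 0]; VV[1]=max(VV[1],msg_vec) then VV[1][1]++ -> VV[1]=[1, 1, 0, 0]
Event 2: LOCAL 3: VV[3][3]++ -> VV[3]=[0, 0, 0, 1]
Event 3: LOCAL 3: VV[3][3]++ -> VV[3]=[0, 0, 0, 2]
Event 4: SEND 1->2: VV[1][1]++ -> VV[1]=[1, 2, 0, 0], msg_vec=[1, 2, 0, 0]; VV[2]=max(VV[2],msg_vec) then VV[2][2]++ -> VV[2]=[1, 2, 1, 0]
Event 5: LOCAL 2: VV[2][2]++ -> VV[2]=[1, 2, 2, 0]
Event 6: LOCAL 1: VV[1][1]++ -> VV[1]=[1, 3, 0, 0]
Event 1 stamp: [1, 0, 0, 0]
Event 6 stamp: [1, 3, 0, 0]
[1, 0, 0, 0] <= [1, 3, 0, 0]? True
[1, 3, 0, 0] <= [1, 0, 0, 0]? False
Relation: before

Answer: before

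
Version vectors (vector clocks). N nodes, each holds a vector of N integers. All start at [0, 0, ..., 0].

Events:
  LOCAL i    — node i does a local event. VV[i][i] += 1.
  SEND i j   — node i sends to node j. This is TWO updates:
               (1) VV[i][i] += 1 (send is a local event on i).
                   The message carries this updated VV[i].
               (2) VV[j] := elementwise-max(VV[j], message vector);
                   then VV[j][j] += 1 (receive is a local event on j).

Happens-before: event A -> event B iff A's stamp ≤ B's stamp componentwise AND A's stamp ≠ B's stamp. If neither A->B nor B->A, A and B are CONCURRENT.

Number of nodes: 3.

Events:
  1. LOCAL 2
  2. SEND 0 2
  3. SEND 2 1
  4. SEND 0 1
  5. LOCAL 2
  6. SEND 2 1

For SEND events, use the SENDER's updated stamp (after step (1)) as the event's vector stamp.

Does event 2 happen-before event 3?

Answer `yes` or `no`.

Initial: VV[0]=[0, 0, 0]
Initial: VV[1]=[0, 0, 0]
Initial: VV[2]=[0, 0, 0]
Event 1: LOCAL 2: VV[2][2]++ -> VV[2]=[0, 0, 1]
Event 2: SEND 0->2: VV[0][0]++ -> VV[0]=[1, 0, 0], msg_vec=[1, 0, 0]; VV[2]=max(VV[2],msg_vec) then VV[2][2]++ -> VV[2]=[1, 0, 2]
Event 3: SEND 2->1: VV[2][2]++ -> VV[2]=[1, 0, 3], msg_vec=[1, 0, 3]; VV[1]=max(VV[1],msg_vec) then VV[1][1]++ -> VV[1]=[1, 1, 3]
Event 4: SEND 0->1: VV[0][0]++ -> VV[0]=[2, 0, 0], msg_vec=[2, 0, 0]; VV[1]=max(VV[1],msg_vec) then VV[1][1]++ -> VV[1]=[2, 2, 3]
Event 5: LOCAL 2: VV[2][2]++ -> VV[2]=[1, 0, 4]
Event 6: SEND 2->1: VV[2][2]++ -> VV[2]=[1, 0, 5], msg_vec=[1, 0, 5]; VV[1]=max(VV[1],msg_vec) then VV[1][1]++ -> VV[1]=[2, 3, 5]
Event 2 stamp: [1, 0, 0]
Event 3 stamp: [1, 0, 3]
[1, 0, 0] <= [1, 0, 3]? True. Equal? False. Happens-before: True

Answer: yes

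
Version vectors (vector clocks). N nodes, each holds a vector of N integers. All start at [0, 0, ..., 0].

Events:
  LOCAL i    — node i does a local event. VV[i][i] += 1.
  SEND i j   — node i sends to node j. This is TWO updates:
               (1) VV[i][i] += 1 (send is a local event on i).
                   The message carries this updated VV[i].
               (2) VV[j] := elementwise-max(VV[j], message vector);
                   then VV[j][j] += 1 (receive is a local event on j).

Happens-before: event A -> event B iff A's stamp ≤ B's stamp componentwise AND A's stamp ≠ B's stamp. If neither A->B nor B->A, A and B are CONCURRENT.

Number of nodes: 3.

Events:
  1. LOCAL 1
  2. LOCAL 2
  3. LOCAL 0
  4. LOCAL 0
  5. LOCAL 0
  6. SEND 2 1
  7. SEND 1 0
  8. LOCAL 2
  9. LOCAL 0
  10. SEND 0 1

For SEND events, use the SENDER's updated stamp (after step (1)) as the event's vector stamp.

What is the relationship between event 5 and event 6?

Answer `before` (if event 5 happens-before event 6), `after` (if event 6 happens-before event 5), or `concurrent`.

Answer: concurrent

Derivation:
Initial: VV[0]=[0, 0, 0]
Initial: VV[1]=[0, 0, 0]
Initial: VV[2]=[0, 0, 0]
Event 1: LOCAL 1: VV[1][1]++ -> VV[1]=[0, 1, 0]
Event 2: LOCAL 2: VV[2][2]++ -> VV[2]=[0, 0, 1]
Event 3: LOCAL 0: VV[0][0]++ -> VV[0]=[1, 0, 0]
Event 4: LOCAL 0: VV[0][0]++ -> VV[0]=[2, 0, 0]
Event 5: LOCAL 0: VV[0][0]++ -> VV[0]=[3, 0, 0]
Event 6: SEND 2->1: VV[2][2]++ -> VV[2]=[0, 0, 2], msg_vec=[0, 0, 2]; VV[1]=max(VV[1],msg_vec) then VV[1][1]++ -> VV[1]=[0, 2, 2]
Event 7: SEND 1->0: VV[1][1]++ -> VV[1]=[0, 3, 2], msg_vec=[0, 3, 2]; VV[0]=max(VV[0],msg_vec) then VV[0][0]++ -> VV[0]=[4, 3, 2]
Event 8: LOCAL 2: VV[2][2]++ -> VV[2]=[0, 0, 3]
Event 9: LOCAL 0: VV[0][0]++ -> VV[0]=[5, 3, 2]
Event 10: SEND 0->1: VV[0][0]++ -> VV[0]=[6, 3, 2], msg_vec=[6, 3, 2]; VV[1]=max(VV[1],msg_vec) then VV[1][1]++ -> VV[1]=[6, 4, 2]
Event 5 stamp: [3, 0, 0]
Event 6 stamp: [0, 0, 2]
[3, 0, 0] <= [0, 0, 2]? False
[0, 0, 2] <= [3, 0, 0]? False
Relation: concurrent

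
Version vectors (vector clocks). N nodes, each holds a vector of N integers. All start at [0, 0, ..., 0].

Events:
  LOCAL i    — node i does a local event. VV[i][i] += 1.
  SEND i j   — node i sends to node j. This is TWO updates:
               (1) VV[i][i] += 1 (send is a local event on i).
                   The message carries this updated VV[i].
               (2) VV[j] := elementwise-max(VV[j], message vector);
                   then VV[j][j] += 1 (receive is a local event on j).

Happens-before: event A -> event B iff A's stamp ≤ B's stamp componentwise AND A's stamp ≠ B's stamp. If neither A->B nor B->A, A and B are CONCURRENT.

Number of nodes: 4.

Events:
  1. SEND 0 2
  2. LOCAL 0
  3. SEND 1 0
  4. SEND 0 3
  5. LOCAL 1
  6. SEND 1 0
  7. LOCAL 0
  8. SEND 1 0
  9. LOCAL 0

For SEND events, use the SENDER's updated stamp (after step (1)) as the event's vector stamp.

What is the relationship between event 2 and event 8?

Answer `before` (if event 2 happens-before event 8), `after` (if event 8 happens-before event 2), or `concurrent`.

Initial: VV[0]=[0, 0, 0, 0]
Initial: VV[1]=[0, 0, 0, 0]
Initial: VV[2]=[0, 0, 0, 0]
Initial: VV[3]=[0, 0, 0, 0]
Event 1: SEND 0->2: VV[0][0]++ -> VV[0]=[1, 0, 0, 0], msg_vec=[1, 0, 0, 0]; VV[2]=max(VV[2],msg_vec) then VV[2][2]++ -> VV[2]=[1, 0, 1, 0]
Event 2: LOCAL 0: VV[0][0]++ -> VV[0]=[2, 0, 0, 0]
Event 3: SEND 1->0: VV[1][1]++ -> VV[1]=[0, 1, 0, 0], msg_vec=[0, 1, 0, 0]; VV[0]=max(VV[0],msg_vec) then VV[0][0]++ -> VV[0]=[3, 1, 0, 0]
Event 4: SEND 0->3: VV[0][0]++ -> VV[0]=[4, 1, 0, 0], msg_vec=[4, 1, 0, 0]; VV[3]=max(VV[3],msg_vec) then VV[3][3]++ -> VV[3]=[4, 1, 0, 1]
Event 5: LOCAL 1: VV[1][1]++ -> VV[1]=[0, 2, 0, 0]
Event 6: SEND 1->0: VV[1][1]++ -> VV[1]=[0, 3, 0, 0], msg_vec=[0, 3, 0, 0]; VV[0]=max(VV[0],msg_vec) then VV[0][0]++ -> VV[0]=[5, 3, 0, 0]
Event 7: LOCAL 0: VV[0][0]++ -> VV[0]=[6, 3, 0, 0]
Event 8: SEND 1->0: VV[1][1]++ -> VV[1]=[0, 4, 0, 0], msg_vec=[0, 4, 0, 0]; VV[0]=max(VV[0],msg_vec) then VV[0][0]++ -> VV[0]=[7, 4, 0, 0]
Event 9: LOCAL 0: VV[0][0]++ -> VV[0]=[8, 4, 0, 0]
Event 2 stamp: [2, 0, 0, 0]
Event 8 stamp: [0, 4, 0, 0]
[2, 0, 0, 0] <= [0, 4, 0, 0]? False
[0, 4, 0, 0] <= [2, 0, 0, 0]? False
Relation: concurrent

Answer: concurrent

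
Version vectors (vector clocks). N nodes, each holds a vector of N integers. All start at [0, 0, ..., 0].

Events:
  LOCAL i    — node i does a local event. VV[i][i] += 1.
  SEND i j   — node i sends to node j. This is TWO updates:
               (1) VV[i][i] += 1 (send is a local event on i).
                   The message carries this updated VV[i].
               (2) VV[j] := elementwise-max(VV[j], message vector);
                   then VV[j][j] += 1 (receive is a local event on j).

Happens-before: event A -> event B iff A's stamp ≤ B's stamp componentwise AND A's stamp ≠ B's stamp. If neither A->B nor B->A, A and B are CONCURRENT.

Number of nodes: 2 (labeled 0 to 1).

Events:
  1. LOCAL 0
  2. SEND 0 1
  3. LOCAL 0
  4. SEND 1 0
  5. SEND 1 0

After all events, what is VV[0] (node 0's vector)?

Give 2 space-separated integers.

Initial: VV[0]=[0, 0]
Initial: VV[1]=[0, 0]
Event 1: LOCAL 0: VV[0][0]++ -> VV[0]=[1, 0]
Event 2: SEND 0->1: VV[0][0]++ -> VV[0]=[2, 0], msg_vec=[2, 0]; VV[1]=max(VV[1],msg_vec) then VV[1][1]++ -> VV[1]=[2, 1]
Event 3: LOCAL 0: VV[0][0]++ -> VV[0]=[3, 0]
Event 4: SEND 1->0: VV[1][1]++ -> VV[1]=[2, 2], msg_vec=[2, 2]; VV[0]=max(VV[0],msg_vec) then VV[0][0]++ -> VV[0]=[4, 2]
Event 5: SEND 1->0: VV[1][1]++ -> VV[1]=[2, 3], msg_vec=[2, 3]; VV[0]=max(VV[0],msg_vec) then VV[0][0]++ -> VV[0]=[5, 3]
Final vectors: VV[0]=[5, 3]; VV[1]=[2, 3]

Answer: 5 3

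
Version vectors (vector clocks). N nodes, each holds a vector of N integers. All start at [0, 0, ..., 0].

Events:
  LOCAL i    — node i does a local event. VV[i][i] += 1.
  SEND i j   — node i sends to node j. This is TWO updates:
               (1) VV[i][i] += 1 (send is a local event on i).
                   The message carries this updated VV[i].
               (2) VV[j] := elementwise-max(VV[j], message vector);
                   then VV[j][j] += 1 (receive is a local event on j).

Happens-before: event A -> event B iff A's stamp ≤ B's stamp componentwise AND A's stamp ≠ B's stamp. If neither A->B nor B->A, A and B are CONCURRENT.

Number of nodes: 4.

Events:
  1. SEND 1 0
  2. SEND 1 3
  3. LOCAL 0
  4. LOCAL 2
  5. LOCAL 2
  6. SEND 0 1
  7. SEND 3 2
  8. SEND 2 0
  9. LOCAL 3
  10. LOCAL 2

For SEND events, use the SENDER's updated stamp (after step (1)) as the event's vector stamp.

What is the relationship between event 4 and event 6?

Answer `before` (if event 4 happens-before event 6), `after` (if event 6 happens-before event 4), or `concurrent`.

Initial: VV[0]=[0, 0, 0, 0]
Initial: VV[1]=[0, 0, 0, 0]
Initial: VV[2]=[0, 0, 0, 0]
Initial: VV[3]=[0, 0, 0, 0]
Event 1: SEND 1->0: VV[1][1]++ -> VV[1]=[0, 1, 0, 0], msg_vec=[0, 1, 0, 0]; VV[0]=max(VV[0],msg_vec) then VV[0][0]++ -> VV[0]=[1, 1, 0, 0]
Event 2: SEND 1->3: VV[1][1]++ -> VV[1]=[0, 2, 0, 0], msg_vec=[0, 2, 0, 0]; VV[3]=max(VV[3],msg_vec) then VV[3][3]++ -> VV[3]=[0, 2, 0, 1]
Event 3: LOCAL 0: VV[0][0]++ -> VV[0]=[2, 1, 0, 0]
Event 4: LOCAL 2: VV[2][2]++ -> VV[2]=[0, 0, 1, 0]
Event 5: LOCAL 2: VV[2][2]++ -> VV[2]=[0, 0, 2, 0]
Event 6: SEND 0->1: VV[0][0]++ -> VV[0]=[3, 1, 0, 0], msg_vec=[3, 1, 0, 0]; VV[1]=max(VV[1],msg_vec) then VV[1][1]++ -> VV[1]=[3, 3, 0, 0]
Event 7: SEND 3->2: VV[3][3]++ -> VV[3]=[0, 2, 0, 2], msg_vec=[0, 2, 0, 2]; VV[2]=max(VV[2],msg_vec) then VV[2][2]++ -> VV[2]=[0, 2, 3, 2]
Event 8: SEND 2->0: VV[2][2]++ -> VV[2]=[0, 2, 4, 2], msg_vec=[0, 2, 4, 2]; VV[0]=max(VV[0],msg_vec) then VV[0][0]++ -> VV[0]=[4, 2, 4, 2]
Event 9: LOCAL 3: VV[3][3]++ -> VV[3]=[0, 2, 0, 3]
Event 10: LOCAL 2: VV[2][2]++ -> VV[2]=[0, 2, 5, 2]
Event 4 stamp: [0, 0, 1, 0]
Event 6 stamp: [3, 1, 0, 0]
[0, 0, 1, 0] <= [3, 1, 0, 0]? False
[3, 1, 0, 0] <= [0, 0, 1, 0]? False
Relation: concurrent

Answer: concurrent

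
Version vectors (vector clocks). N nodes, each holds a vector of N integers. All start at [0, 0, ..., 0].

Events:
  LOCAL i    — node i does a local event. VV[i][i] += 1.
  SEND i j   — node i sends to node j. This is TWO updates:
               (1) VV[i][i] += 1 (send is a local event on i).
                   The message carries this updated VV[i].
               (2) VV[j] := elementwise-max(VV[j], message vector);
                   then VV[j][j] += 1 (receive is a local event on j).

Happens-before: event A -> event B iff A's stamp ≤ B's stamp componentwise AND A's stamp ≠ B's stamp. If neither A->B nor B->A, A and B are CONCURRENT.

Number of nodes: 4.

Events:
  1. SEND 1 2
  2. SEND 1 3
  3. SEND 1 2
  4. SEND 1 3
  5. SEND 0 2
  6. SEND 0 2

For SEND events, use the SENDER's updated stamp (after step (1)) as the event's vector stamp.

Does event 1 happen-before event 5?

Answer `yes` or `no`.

Answer: no

Derivation:
Initial: VV[0]=[0, 0, 0, 0]
Initial: VV[1]=[0, 0, 0, 0]
Initial: VV[2]=[0, 0, 0, 0]
Initial: VV[3]=[0, 0, 0, 0]
Event 1: SEND 1->2: VV[1][1]++ -> VV[1]=[0, 1, 0, 0], msg_vec=[0, 1, 0, 0]; VV[2]=max(VV[2],msg_vec) then VV[2][2]++ -> VV[2]=[0, 1, 1, 0]
Event 2: SEND 1->3: VV[1][1]++ -> VV[1]=[0, 2, 0, 0], msg_vec=[0, 2, 0, 0]; VV[3]=max(VV[3],msg_vec) then VV[3][3]++ -> VV[3]=[0, 2, 0, 1]
Event 3: SEND 1->2: VV[1][1]++ -> VV[1]=[0, 3, 0, 0], msg_vec=[0, 3, 0, 0]; VV[2]=max(VV[2],msg_vec) then VV[2][2]++ -> VV[2]=[0, 3, 2, 0]
Event 4: SEND 1->3: VV[1][1]++ -> VV[1]=[0, 4, 0, 0], msg_vec=[0, 4, 0, 0]; VV[3]=max(VV[3],msg_vec) then VV[3][3]++ -> VV[3]=[0, 4, 0, 2]
Event 5: SEND 0->2: VV[0][0]++ -> VV[0]=[1, 0, 0, 0], msg_vec=[1, 0, 0, 0]; VV[2]=max(VV[2],msg_vec) then VV[2][2]++ -> VV[2]=[1, 3, 3, 0]
Event 6: SEND 0->2: VV[0][0]++ -> VV[0]=[2, 0, 0, 0], msg_vec=[2, 0, 0, 0]; VV[2]=max(VV[2],msg_vec) then VV[2][2]++ -> VV[2]=[2, 3, 4, 0]
Event 1 stamp: [0, 1, 0, 0]
Event 5 stamp: [1, 0, 0, 0]
[0, 1, 0, 0] <= [1, 0, 0, 0]? False. Equal? False. Happens-before: False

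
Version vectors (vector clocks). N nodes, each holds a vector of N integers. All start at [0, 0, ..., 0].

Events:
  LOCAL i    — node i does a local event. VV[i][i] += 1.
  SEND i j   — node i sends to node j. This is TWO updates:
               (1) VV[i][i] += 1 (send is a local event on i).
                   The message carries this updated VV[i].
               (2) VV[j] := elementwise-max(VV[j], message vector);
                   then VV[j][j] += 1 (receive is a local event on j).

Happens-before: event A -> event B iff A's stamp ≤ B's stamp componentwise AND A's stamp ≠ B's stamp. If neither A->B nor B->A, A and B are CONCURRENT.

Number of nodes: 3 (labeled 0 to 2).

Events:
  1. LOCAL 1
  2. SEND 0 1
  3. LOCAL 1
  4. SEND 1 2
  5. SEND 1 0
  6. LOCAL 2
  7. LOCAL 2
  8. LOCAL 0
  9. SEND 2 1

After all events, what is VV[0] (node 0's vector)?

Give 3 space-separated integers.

Answer: 3 5 0

Derivation:
Initial: VV[0]=[0, 0, 0]
Initial: VV[1]=[0, 0, 0]
Initial: VV[2]=[0, 0, 0]
Event 1: LOCAL 1: VV[1][1]++ -> VV[1]=[0, 1, 0]
Event 2: SEND 0->1: VV[0][0]++ -> VV[0]=[1, 0, 0], msg_vec=[1, 0, 0]; VV[1]=max(VV[1],msg_vec) then VV[1][1]++ -> VV[1]=[1, 2, 0]
Event 3: LOCAL 1: VV[1][1]++ -> VV[1]=[1, 3, 0]
Event 4: SEND 1->2: VV[1][1]++ -> VV[1]=[1, 4, 0], msg_vec=[1, 4, 0]; VV[2]=max(VV[2],msg_vec) then VV[2][2]++ -> VV[2]=[1, 4, 1]
Event 5: SEND 1->0: VV[1][1]++ -> VV[1]=[1, 5, 0], msg_vec=[1, 5, 0]; VV[0]=max(VV[0],msg_vec) then VV[0][0]++ -> VV[0]=[2, 5, 0]
Event 6: LOCAL 2: VV[2][2]++ -> VV[2]=[1, 4, 2]
Event 7: LOCAL 2: VV[2][2]++ -> VV[2]=[1, 4, 3]
Event 8: LOCAL 0: VV[0][0]++ -> VV[0]=[3, 5, 0]
Event 9: SEND 2->1: VV[2][2]++ -> VV[2]=[1, 4, 4], msg_vec=[1, 4, 4]; VV[1]=max(VV[1],msg_vec) then VV[1][1]++ -> VV[1]=[1, 6, 4]
Final vectors: VV[0]=[3, 5, 0]; VV[1]=[1, 6, 4]; VV[2]=[1, 4, 4]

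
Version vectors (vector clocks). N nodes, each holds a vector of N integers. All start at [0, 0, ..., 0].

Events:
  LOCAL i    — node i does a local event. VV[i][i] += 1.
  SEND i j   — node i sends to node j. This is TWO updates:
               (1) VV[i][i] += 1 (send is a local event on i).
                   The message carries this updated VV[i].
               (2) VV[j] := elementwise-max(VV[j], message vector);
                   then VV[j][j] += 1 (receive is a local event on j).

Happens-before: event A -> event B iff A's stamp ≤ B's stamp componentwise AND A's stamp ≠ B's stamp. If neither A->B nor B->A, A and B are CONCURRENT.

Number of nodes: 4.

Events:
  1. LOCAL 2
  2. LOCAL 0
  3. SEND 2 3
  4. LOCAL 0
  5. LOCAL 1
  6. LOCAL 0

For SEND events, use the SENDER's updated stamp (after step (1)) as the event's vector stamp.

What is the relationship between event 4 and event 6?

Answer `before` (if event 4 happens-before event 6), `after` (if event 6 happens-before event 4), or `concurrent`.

Initial: VV[0]=[0, 0, 0, 0]
Initial: VV[1]=[0, 0, 0, 0]
Initial: VV[2]=[0, 0, 0, 0]
Initial: VV[3]=[0, 0, 0, 0]
Event 1: LOCAL 2: VV[2][2]++ -> VV[2]=[0, 0, 1, 0]
Event 2: LOCAL 0: VV[0][0]++ -> VV[0]=[1, 0, 0, 0]
Event 3: SEND 2->3: VV[2][2]++ -> VV[2]=[0, 0, 2, 0], msg_vec=[0, 0, 2, 0]; VV[3]=max(VV[3],msg_vec) then VV[3][3]++ -> VV[3]=[0, 0, 2, 1]
Event 4: LOCAL 0: VV[0][0]++ -> VV[0]=[2, 0, 0, 0]
Event 5: LOCAL 1: VV[1][1]++ -> VV[1]=[0, 1, 0, 0]
Event 6: LOCAL 0: VV[0][0]++ -> VV[0]=[3, 0, 0, 0]
Event 4 stamp: [2, 0, 0, 0]
Event 6 stamp: [3, 0, 0, 0]
[2, 0, 0, 0] <= [3, 0, 0, 0]? True
[3, 0, 0, 0] <= [2, 0, 0, 0]? False
Relation: before

Answer: before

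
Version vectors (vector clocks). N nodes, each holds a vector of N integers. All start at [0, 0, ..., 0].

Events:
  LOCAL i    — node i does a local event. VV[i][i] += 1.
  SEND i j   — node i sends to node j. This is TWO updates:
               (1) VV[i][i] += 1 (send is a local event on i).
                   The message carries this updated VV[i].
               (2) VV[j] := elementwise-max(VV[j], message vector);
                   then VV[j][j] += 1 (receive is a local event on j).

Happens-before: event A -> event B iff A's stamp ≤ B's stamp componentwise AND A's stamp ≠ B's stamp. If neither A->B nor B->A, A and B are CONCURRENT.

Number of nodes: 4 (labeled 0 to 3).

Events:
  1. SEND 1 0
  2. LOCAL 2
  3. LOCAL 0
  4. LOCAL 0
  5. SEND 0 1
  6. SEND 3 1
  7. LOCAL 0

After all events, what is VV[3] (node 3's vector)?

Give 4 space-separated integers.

Answer: 0 0 0 1

Derivation:
Initial: VV[0]=[0, 0, 0, 0]
Initial: VV[1]=[0, 0, 0, 0]
Initial: VV[2]=[0, 0, 0, 0]
Initial: VV[3]=[0, 0, 0, 0]
Event 1: SEND 1->0: VV[1][1]++ -> VV[1]=[0, 1, 0, 0], msg_vec=[0, 1, 0, 0]; VV[0]=max(VV[0],msg_vec) then VV[0][0]++ -> VV[0]=[1, 1, 0, 0]
Event 2: LOCAL 2: VV[2][2]++ -> VV[2]=[0, 0, 1, 0]
Event 3: LOCAL 0: VV[0][0]++ -> VV[0]=[2, 1, 0, 0]
Event 4: LOCAL 0: VV[0][0]++ -> VV[0]=[3, 1, 0, 0]
Event 5: SEND 0->1: VV[0][0]++ -> VV[0]=[4, 1, 0, 0], msg_vec=[4, 1, 0, 0]; VV[1]=max(VV[1],msg_vec) then VV[1][1]++ -> VV[1]=[4, 2, 0, 0]
Event 6: SEND 3->1: VV[3][3]++ -> VV[3]=[0, 0, 0, 1], msg_vec=[0, 0, 0, 1]; VV[1]=max(VV[1],msg_vec) then VV[1][1]++ -> VV[1]=[4, 3, 0, 1]
Event 7: LOCAL 0: VV[0][0]++ -> VV[0]=[5, 1, 0, 0]
Final vectors: VV[0]=[5, 1, 0, 0]; VV[1]=[4, 3, 0, 1]; VV[2]=[0, 0, 1, 0]; VV[3]=[0, 0, 0, 1]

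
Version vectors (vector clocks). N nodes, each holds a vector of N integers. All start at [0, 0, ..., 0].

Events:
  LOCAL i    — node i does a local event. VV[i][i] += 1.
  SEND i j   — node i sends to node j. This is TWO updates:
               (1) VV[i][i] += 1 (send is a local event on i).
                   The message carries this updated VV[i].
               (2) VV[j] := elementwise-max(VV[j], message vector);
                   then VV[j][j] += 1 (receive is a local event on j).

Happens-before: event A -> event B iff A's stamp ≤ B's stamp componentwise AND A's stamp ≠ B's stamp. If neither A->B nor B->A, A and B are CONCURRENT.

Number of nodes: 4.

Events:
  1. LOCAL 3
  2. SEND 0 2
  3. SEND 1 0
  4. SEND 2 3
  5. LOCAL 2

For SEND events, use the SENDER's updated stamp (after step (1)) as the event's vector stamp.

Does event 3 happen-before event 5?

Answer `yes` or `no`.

Initial: VV[0]=[0, 0, 0, 0]
Initial: VV[1]=[0, 0, 0, 0]
Initial: VV[2]=[0, 0, 0, 0]
Initial: VV[3]=[0, 0, 0, 0]
Event 1: LOCAL 3: VV[3][3]++ -> VV[3]=[0, 0, 0, 1]
Event 2: SEND 0->2: VV[0][0]++ -> VV[0]=[1, 0, 0, 0], msg_vec=[1, 0, 0, 0]; VV[2]=max(VV[2],msg_vec) then VV[2][2]++ -> VV[2]=[1, 0, 1, 0]
Event 3: SEND 1->0: VV[1][1]++ -> VV[1]=[0, 1, 0, 0], msg_vec=[0, 1, 0, 0]; VV[0]=max(VV[0],msg_vec) then VV[0][0]++ -> VV[0]=[2, 1, 0, 0]
Event 4: SEND 2->3: VV[2][2]++ -> VV[2]=[1, 0, 2, 0], msg_vec=[1, 0, 2, 0]; VV[3]=max(VV[3],msg_vec) then VV[3][3]++ -> VV[3]=[1, 0, 2, 2]
Event 5: LOCAL 2: VV[2][2]++ -> VV[2]=[1, 0, 3, 0]
Event 3 stamp: [0, 1, 0, 0]
Event 5 stamp: [1, 0, 3, 0]
[0, 1, 0, 0] <= [1, 0, 3, 0]? False. Equal? False. Happens-before: False

Answer: no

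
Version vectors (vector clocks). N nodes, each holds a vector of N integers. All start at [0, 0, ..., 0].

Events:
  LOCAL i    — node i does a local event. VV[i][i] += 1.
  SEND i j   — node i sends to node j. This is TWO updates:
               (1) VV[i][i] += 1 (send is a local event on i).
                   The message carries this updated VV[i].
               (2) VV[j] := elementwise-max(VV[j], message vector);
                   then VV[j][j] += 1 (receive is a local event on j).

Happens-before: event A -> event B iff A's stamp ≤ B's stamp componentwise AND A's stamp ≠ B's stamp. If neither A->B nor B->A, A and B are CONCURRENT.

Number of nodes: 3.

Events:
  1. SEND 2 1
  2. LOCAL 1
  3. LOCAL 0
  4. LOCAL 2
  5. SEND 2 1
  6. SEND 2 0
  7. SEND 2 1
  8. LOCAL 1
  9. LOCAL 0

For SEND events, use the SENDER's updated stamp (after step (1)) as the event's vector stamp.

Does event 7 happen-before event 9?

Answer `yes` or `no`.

Initial: VV[0]=[0, 0, 0]
Initial: VV[1]=[0, 0, 0]
Initial: VV[2]=[0, 0, 0]
Event 1: SEND 2->1: VV[2][2]++ -> VV[2]=[0, 0, 1], msg_vec=[0, 0, 1]; VV[1]=max(VV[1],msg_vec) then VV[1][1]++ -> VV[1]=[0, 1, 1]
Event 2: LOCAL 1: VV[1][1]++ -> VV[1]=[0, 2, 1]
Event 3: LOCAL 0: VV[0][0]++ -> VV[0]=[1, 0, 0]
Event 4: LOCAL 2: VV[2][2]++ -> VV[2]=[0, 0, 2]
Event 5: SEND 2->1: VV[2][2]++ -> VV[2]=[0, 0, 3], msg_vec=[0, 0, 3]; VV[1]=max(VV[1],msg_vec) then VV[1][1]++ -> VV[1]=[0, 3, 3]
Event 6: SEND 2->0: VV[2][2]++ -> VV[2]=[0, 0, 4], msg_vec=[0, 0, 4]; VV[0]=max(VV[0],msg_vec) then VV[0][0]++ -> VV[0]=[2, 0, 4]
Event 7: SEND 2->1: VV[2][2]++ -> VV[2]=[0, 0, 5], msg_vec=[0, 0, 5]; VV[1]=max(VV[1],msg_vec) then VV[1][1]++ -> VV[1]=[0, 4, 5]
Event 8: LOCAL 1: VV[1][1]++ -> VV[1]=[0, 5, 5]
Event 9: LOCAL 0: VV[0][0]++ -> VV[0]=[3, 0, 4]
Event 7 stamp: [0, 0, 5]
Event 9 stamp: [3, 0, 4]
[0, 0, 5] <= [3, 0, 4]? False. Equal? False. Happens-before: False

Answer: no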